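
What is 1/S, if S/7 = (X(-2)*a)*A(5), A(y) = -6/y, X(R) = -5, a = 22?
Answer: 1/924 ≈ 0.0010823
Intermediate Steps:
S = 924 (S = 7*((-5*22)*(-6/5)) = 7*(-(-660)/5) = 7*(-110*(-6/5)) = 7*132 = 924)
1/S = 1/924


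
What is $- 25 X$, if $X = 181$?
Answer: $-4525$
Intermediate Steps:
$- 25 X = \left(-25\right) 181 = -4525$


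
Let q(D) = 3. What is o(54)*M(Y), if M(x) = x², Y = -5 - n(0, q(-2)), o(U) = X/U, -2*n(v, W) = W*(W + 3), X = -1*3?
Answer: -8/9 ≈ -0.88889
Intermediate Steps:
X = -3
n(v, W) = -W*(3 + W)/2 (n(v, W) = -W*(W + 3)/2 = -W*(3 + W)/2)
o(U) = -3/U
Y = 4 (Y = -5 - (-1)*3*(3 + 3)/2 = -5 - (-1)*3*6/2 = -5 - 1*(-9) = -5 + 9 = 4)
o(54)*M(Y) = -3/54*4² = -3*1/54*16 = -1/18*16 = -8/9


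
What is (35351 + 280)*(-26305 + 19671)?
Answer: -236376054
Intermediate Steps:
(35351 + 280)*(-26305 + 19671) = 35631*(-6634) = -236376054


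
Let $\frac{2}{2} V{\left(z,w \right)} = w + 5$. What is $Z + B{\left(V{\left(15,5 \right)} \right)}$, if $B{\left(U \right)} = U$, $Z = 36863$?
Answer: $36873$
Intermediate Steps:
$V{\left(z,w \right)} = 5 + w$ ($V{\left(z,w \right)} = w + 5 = 5 + w$)
$Z + B{\left(V{\left(15,5 \right)} \right)} = 36863 + \left(5 + 5\right) = 36863 + 10 = 36873$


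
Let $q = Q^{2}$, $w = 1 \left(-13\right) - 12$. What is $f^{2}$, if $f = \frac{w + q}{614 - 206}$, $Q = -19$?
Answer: $\frac{196}{289} \approx 0.6782$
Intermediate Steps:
$w = -25$ ($w = -13 - 12 = -25$)
$q = 361$ ($q = \left(-19\right)^{2} = 361$)
$f = \frac{14}{17}$ ($f = \frac{-25 + 361}{614 - 206} = \frac{336}{408} = 336 \cdot \frac{1}{408} = \frac{14}{17} \approx 0.82353$)
$f^{2} = \left(\frac{14}{17}\right)^{2} = \frac{196}{289}$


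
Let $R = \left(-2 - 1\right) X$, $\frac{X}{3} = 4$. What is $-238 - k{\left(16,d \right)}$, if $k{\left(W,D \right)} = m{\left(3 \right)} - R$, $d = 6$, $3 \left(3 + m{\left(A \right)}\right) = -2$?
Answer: $- \frac{811}{3} \approx -270.33$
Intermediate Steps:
$X = 12$ ($X = 3 \cdot 4 = 12$)
$m{\left(A \right)} = - \frac{11}{3}$ ($m{\left(A \right)} = -3 + \frac{1}{3} \left(-2\right) = -3 - \frac{2}{3} = - \frac{11}{3}$)
$R = -36$ ($R = \left(-2 - 1\right) 12 = \left(-3\right) 12 = -36$)
$k{\left(W,D \right)} = \frac{97}{3}$ ($k{\left(W,D \right)} = - \frac{11}{3} - -36 = - \frac{11}{3} + 36 = \frac{97}{3}$)
$-238 - k{\left(16,d \right)} = -238 - \frac{97}{3} = - \frac{811}{3}$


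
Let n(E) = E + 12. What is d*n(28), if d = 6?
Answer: 240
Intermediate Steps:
n(E) = 12 + E
d*n(28) = 6*(12 + 28) = 6*40 = 240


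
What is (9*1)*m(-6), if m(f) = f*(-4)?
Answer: 216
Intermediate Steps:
m(f) = -4*f
(9*1)*m(-6) = (9*1)*(-4*(-6)) = 9*24 = 216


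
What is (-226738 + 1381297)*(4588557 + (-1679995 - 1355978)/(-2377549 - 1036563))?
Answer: 18087148747878745563/3414112 ≈ 5.2978e+12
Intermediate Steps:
(-226738 + 1381297)*(4588557 + (-1679995 - 1355978)/(-2377549 - 1036563)) = 1154559*(4588557 - 3035973/(-3414112)) = 1154559*(4588557 - 3035973*(-1/3414112)) = 1154559*(4588557 + 3035973/3414112) = 1154559*(15665850552357/3414112) = 18087148747878745563/3414112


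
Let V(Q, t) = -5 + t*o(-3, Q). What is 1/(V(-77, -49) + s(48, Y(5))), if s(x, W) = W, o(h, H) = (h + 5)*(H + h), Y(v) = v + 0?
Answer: 1/7840 ≈ 0.00012755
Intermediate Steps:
Y(v) = v
o(h, H) = (5 + h)*(H + h)
V(Q, t) = -5 + t*(-6 + 2*Q) (V(Q, t) = -5 + t*((-3)² + 5*Q + 5*(-3) + Q*(-3)) = -5 + t*(9 + 5*Q - 15 - 3*Q) = -5 + t*(-6 + 2*Q))
1/(V(-77, -49) + s(48, Y(5))) = 1/((-5 + 2*(-49)*(-3 - 77)) + 5) = 1/((-5 + 2*(-49)*(-80)) + 5) = 1/((-5 + 7840) + 5) = 1/(7835 + 5) = 1/7840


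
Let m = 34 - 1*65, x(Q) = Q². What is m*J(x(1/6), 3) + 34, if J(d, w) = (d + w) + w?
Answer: -5503/36 ≈ -152.86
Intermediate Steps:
J(d, w) = d + 2*w
m = -31 (m = 34 - 65 = -31)
m*J(x(1/6), 3) + 34 = -31*((1/6)² + 2*3) + 34 = -31*((⅙)² + 6) + 34 = -31*(1/36 + 6) + 34 = -31*217/36 + 34 = -6727/36 + 34 = -5503/36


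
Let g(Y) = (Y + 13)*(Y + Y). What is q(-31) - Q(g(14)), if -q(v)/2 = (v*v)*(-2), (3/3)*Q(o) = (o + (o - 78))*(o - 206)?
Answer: -784856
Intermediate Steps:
g(Y) = 2*Y*(13 + Y) (g(Y) = (13 + Y)*(2*Y) = 2*Y*(13 + Y))
Q(o) = (-206 + o)*(-78 + 2*o) (Q(o) = (o + (o - 78))*(o - 206) = (o + (-78 + o))*(-206 + o) = (-78 + 2*o)*(-206 + o) = (-206 + o)*(-78 + 2*o))
q(v) = 4*v² (q(v) = -2*v*v*(-2) = -2*v²*(-2) = -(-4)*v² = 4*v²)
q(-31) - Q(g(14)) = 4*(-31)² - (16068 - 980*14*(13 + 14) + 2*(2*14*(13 + 14))²) = 4*961 - (16068 - 980*14*27 + 2*(2*14*27)²) = 3844 - (16068 - 490*756 + 2*756²) = 3844 - (16068 - 370440 + 2*571536) = 3844 - (16068 - 370440 + 1143072) = 3844 - 1*788700 = 3844 - 788700 = -784856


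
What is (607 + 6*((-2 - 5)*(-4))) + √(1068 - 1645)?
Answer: 775 + I*√577 ≈ 775.0 + 24.021*I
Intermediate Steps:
(607 + 6*((-2 - 5)*(-4))) + √(1068 - 1645) = (607 + 6*(-7*(-4))) + √(-577) = (607 + 6*28) + I*√577 = (607 + 168) + I*√577 = 775 + I*√577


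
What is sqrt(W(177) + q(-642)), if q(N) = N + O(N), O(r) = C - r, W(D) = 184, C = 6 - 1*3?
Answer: sqrt(187) ≈ 13.675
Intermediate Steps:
C = 3 (C = 6 - 3 = 3)
O(r) = 3 - r
q(N) = 3 (q(N) = N + (3 - N) = 3)
sqrt(W(177) + q(-642)) = sqrt(184 + 3) = sqrt(187)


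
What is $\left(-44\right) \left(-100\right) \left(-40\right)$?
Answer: $-176000$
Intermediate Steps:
$\left(-44\right) \left(-100\right) \left(-40\right) = 4400 \left(-40\right) = -176000$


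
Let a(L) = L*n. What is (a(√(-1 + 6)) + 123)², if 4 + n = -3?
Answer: 15374 - 1722*√5 ≈ 11523.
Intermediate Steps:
n = -7 (n = -4 - 3 = -7)
a(L) = -7*L (a(L) = L*(-7) = -7*L)
(a(√(-1 + 6)) + 123)² = (-7*√(-1 + 6) + 123)² = (-7*√5 + 123)² = (123 - 7*√5)²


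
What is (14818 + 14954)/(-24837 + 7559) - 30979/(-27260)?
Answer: -138164779/235499140 ≈ -0.58669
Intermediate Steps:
(14818 + 14954)/(-24837 + 7559) - 30979/(-27260) = 29772/(-17278) - 30979*(-1)/27260 = 29772*(-1/17278) - 1*(-30979/27260) = -14886/8639 + 30979/27260 = -138164779/235499140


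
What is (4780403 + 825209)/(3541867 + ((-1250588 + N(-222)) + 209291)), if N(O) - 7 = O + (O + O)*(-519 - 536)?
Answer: 5605612/2968775 ≈ 1.8882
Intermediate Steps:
N(O) = 7 - 2109*O (N(O) = 7 + (O + (O + O)*(-519 - 536)) = 7 + (O + (2*O)*(-1055)) = 7 + (O - 2110*O) = 7 - 2109*O)
(4780403 + 825209)/(3541867 + ((-1250588 + N(-222)) + 209291)) = (4780403 + 825209)/(3541867 + ((-1250588 + (7 - 2109*(-222))) + 209291)) = 5605612/(3541867 + ((-1250588 + (7 + 468198)) + 209291)) = 5605612/(3541867 + ((-1250588 + 468205) + 209291)) = 5605612/(3541867 + (-782383 + 209291)) = 5605612/(3541867 - 573092) = 5605612/2968775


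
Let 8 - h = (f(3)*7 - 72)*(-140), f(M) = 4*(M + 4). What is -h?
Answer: -17368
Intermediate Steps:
f(M) = 16 + 4*M (f(M) = 4*(4 + M) = 16 + 4*M)
h = 17368 (h = 8 - ((16 + 4*3)*7 - 72)*(-140) = 8 - ((16 + 12)*7 - 72)*(-140) = 8 - (28*7 - 72)*(-140) = 8 - (196 - 72)*(-140) = 8 - 124*(-140) = 8 - 1*(-17360) = 8 + 17360 = 17368)
-h = -1*17368 = -17368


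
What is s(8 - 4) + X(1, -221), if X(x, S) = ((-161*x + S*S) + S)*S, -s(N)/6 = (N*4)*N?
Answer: -10709823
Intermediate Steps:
s(N) = -24*N² (s(N) = -6*N*4*N = -6*4*N*N = -24*N²)
X(x, S) = S*(S + S² - 161*x) (X(x, S) = ((-161*x + S²) + S)*S = ((S² - 161*x) + S)*S = (S + S² - 161*x)*S = S*(S + S² - 161*x))
s(8 - 4) + X(1, -221) = -24*(8 - 4)² - 221*(-221 + (-221)² - 161*1) = -24*4² - 221*(-221 + 48841 - 161) = -24*16 - 221*48459 = -384 - 10709439 = -10709823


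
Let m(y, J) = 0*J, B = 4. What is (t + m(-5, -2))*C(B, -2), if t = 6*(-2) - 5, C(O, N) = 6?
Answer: -102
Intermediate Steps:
m(y, J) = 0
t = -17 (t = -12 - 5 = -17)
(t + m(-5, -2))*C(B, -2) = (-17 + 0)*6 = -17*6 = -102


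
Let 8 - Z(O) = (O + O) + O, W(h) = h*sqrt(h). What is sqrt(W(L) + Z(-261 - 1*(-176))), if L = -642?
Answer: sqrt(263 - 642*I*sqrt(642)) ≈ 90.917 - 89.459*I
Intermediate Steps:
W(h) = h**(3/2)
Z(O) = 8 - 3*O (Z(O) = 8 - ((O + O) + O) = 8 - (2*O + O) = 8 - 3*O)
sqrt(W(L) + Z(-261 - 1*(-176))) = sqrt((-642)**(3/2) + (8 - 3*(-261 - 1*(-176)))) = sqrt(-642*I*sqrt(642) + (8 - 3*(-261 + 176))) = sqrt(-642*I*sqrt(642) + (8 - 3*(-85))) = sqrt(-642*I*sqrt(642) + (8 + 255)) = sqrt(-642*I*sqrt(642) + 263) = sqrt(263 - 642*I*sqrt(642))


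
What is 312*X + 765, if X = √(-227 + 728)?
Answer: 765 + 312*√501 ≈ 7748.5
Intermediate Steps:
X = √501 ≈ 22.383
312*X + 765 = 312*√501 + 765 = 765 + 312*√501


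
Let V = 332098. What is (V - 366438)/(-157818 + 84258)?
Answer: 1717/3678 ≈ 0.46683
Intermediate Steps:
(V - 366438)/(-157818 + 84258) = (332098 - 366438)/(-157818 + 84258) = -34340/(-73560) = -34340*(-1/73560) = 1717/3678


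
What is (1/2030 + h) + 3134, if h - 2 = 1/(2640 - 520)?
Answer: 269921875/86072 ≈ 3136.0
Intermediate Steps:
h = 4241/2120 (h = 2 + 1/(2640 - 520) = 2 + 1/2120 = 4241/2120 ≈ 2.0005)
(1/2030 + h) + 3134 = (1/2030 + 4241/2120) + 3134 = 172227/86072 + 3134 = 269921875/86072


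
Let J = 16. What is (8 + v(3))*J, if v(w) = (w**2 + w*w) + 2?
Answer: 448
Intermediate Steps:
v(w) = 2 + 2*w**2 (v(w) = (w**2 + w**2) + 2 = 2*w**2 + 2 = 2 + 2*w**2)
(8 + v(3))*J = (8 + (2 + 2*3**2))*16 = (8 + (2 + 2*9))*16 = (8 + (2 + 18))*16 = (8 + 20)*16 = 28*16 = 448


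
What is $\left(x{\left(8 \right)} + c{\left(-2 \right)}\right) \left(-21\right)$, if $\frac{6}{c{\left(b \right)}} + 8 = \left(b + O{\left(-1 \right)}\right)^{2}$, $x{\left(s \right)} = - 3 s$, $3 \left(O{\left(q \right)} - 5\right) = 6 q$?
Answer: $522$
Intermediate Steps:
$O{\left(q \right)} = 5 + 2 q$ ($O{\left(q \right)} = 5 + \frac{6 q}{3} = 5 + 2 q$)
$c{\left(b \right)} = \frac{6}{-8 + \left(3 + b\right)^{2}}$ ($c{\left(b \right)} = \frac{6}{-8 + \left(b + \left(5 + 2 \left(-1\right)\right)\right)^{2}} = \frac{6}{-8 + \left(b + \left(5 - 2\right)\right)^{2}} = \frac{6}{-8 + \left(b + 3\right)^{2}} = \frac{6}{-8 + \left(3 + b\right)^{2}}$)
$\left(x{\left(8 \right)} + c{\left(-2 \right)}\right) \left(-21\right) = \left(\left(-3\right) 8 + \frac{6}{-8 + \left(3 - 2\right)^{2}}\right) \left(-21\right) = \left(-24 + \frac{6}{-8 + 1^{2}}\right) \left(-21\right) = \left(-24 + \frac{6}{-8 + 1}\right) \left(-21\right) = \left(-24 + \frac{6}{-7}\right) \left(-21\right) = \left(-24 + 6 \left(- \frac{1}{7}\right)\right) \left(-21\right) = \left(-24 - \frac{6}{7}\right) \left(-21\right) = \left(- \frac{174}{7}\right) \left(-21\right) = 522$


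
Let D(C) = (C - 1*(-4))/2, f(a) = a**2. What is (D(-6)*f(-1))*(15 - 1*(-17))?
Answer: -32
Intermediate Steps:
D(C) = 2 + C/2 (D(C) = (C + 4)*(1/2) = (4 + C)*(1/2) = 2 + C/2)
(D(-6)*f(-1))*(15 - 1*(-17)) = ((2 + (1/2)*(-6))*(-1)**2)*(15 - 1*(-17)) = ((2 - 3)*1)*(15 + 17) = -1*1*32 = -1*32 = -32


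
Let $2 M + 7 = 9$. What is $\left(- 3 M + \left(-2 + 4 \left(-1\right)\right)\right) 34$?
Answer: $-306$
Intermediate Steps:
$M = 1$ ($M = - \frac{7}{2} + \frac{1}{2} \cdot 9 = - \frac{7}{2} + \frac{9}{2} = 1$)
$\left(- 3 M + \left(-2 + 4 \left(-1\right)\right)\right) 34 = \left(\left(-3\right) 1 + \left(-2 + 4 \left(-1\right)\right)\right) 34 = \left(-3 - 6\right) 34 = \left(-9\right) 34 = -306$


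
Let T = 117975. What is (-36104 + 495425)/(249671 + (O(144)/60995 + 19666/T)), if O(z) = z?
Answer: 60094930027275/32665546391999 ≈ 1.8397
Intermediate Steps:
(-36104 + 495425)/(249671 + (O(144)/60995 + 19666/T)) = (-36104 + 495425)/(249671 + (144/60995 + 19666/117975)) = 459321/(249671 + (144*(1/60995) + 19666*(1/117975))) = 459321/(249671 + (144/60995 + 19666/117975)) = 459321/(249671 + 22118474/130834275) = 459321/(32665546391999/130834275) = 459321*(130834275/32665546391999) = 60094930027275/32665546391999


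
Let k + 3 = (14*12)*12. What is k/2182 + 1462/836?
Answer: 609119/228019 ≈ 2.6714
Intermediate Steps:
k = 2013 (k = -3 + (14*12)*12 = -3 + 168*12 = -3 + 2016 = 2013)
k/2182 + 1462/836 = 2013/2182 + 1462/836 = 2013*(1/2182) + 1462*(1/836) = 2013/2182 + 731/418 = 609119/228019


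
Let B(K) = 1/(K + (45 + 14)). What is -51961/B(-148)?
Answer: 4624529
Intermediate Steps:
B(K) = 1/(59 + K) (B(K) = 1/(K + 59) = 1/(59 + K))
-51961/B(-148) = -51961/(1/(59 - 148)) = -51961/(1/(-89)) = -51961/(-1/89) = -51961*(-89) = 4624529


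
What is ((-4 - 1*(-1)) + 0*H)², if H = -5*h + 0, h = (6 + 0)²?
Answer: 9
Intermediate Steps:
h = 36 (h = 6² = 36)
H = -180 (H = -5*36 + 0 = -180 + 0 = -180)
((-4 - 1*(-1)) + 0*H)² = ((-4 - 1*(-1)) + 0*(-180))² = ((-4 + 1) + 0)² = (-3 + 0)² = (-3)² = 9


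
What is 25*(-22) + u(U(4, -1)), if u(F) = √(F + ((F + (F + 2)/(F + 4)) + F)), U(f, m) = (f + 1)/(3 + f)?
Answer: -550 + 2*√36267/231 ≈ -548.35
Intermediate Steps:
U(f, m) = (1 + f)/(3 + f)
u(F) = √(3*F + (2 + F)/(4 + F)) (u(F) = √(F + ((F + (2 + F)/(4 + F)) + F)) = √(F + (2*F + (2 + F)/(4 + F))) = √(3*F + (2 + F)/(4 + F)))
25*(-22) + u(U(4, -1)) = 25*(-22) + √((2 + (1 + 4)/(3 + 4) + 3*((1 + 4)/(3 + 4))*(4 + (1 + 4)/(3 + 4)))/(4 + (1 + 4)/(3 + 4))) = -550 + √((2 + 5/7 + 3*(5/7)*(4 + 5/7))/(4 + 5/7)) = -550 + √((2 + 5/7 + 3*(5/7)*(33/7))/(33/7)) = -550 + √(7*(2 + 5/7 + 495/49)/33) = -550 + √((7/33)*(628/49)) = -550 + √(628/231) = -550 + 2*√36267/231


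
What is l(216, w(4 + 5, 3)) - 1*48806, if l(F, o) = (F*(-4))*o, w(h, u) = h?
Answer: -56582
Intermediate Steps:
l(F, o) = -4*F*o (l(F, o) = (-4*F)*o = -4*F*o)
l(216, w(4 + 5, 3)) - 1*48806 = -4*216*(4 + 5) - 1*48806 = -4*216*9 - 48806 = -7776 - 48806 = -56582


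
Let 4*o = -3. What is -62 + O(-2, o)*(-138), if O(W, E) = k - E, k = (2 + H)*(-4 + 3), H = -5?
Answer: -1159/2 ≈ -579.50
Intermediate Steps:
o = -¾ (o = (¼)*(-3) = -¾ ≈ -0.75000)
k = 3 (k = (2 - 5)*(-4 + 3) = -3*(-1) = 3)
O(W, E) = 3 - E
-62 + O(-2, o)*(-138) = -62 + (3 - 1*(-¾))*(-138) = -62 + (3 + ¾)*(-138) = -62 + (15/4)*(-138) = -62 - 1035/2 = -1159/2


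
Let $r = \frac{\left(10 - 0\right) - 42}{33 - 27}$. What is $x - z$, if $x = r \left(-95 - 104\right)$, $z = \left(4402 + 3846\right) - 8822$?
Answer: $\frac{4906}{3} \approx 1635.3$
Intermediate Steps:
$r = - \frac{16}{3}$ ($r = \frac{\left(10 + 0\right) - 42}{6} = \left(10 - 42\right) \frac{1}{6} = \left(-32\right) \frac{1}{6} = - \frac{16}{3} \approx -5.3333$)
$z = -574$ ($z = 8248 - 8822 = -574$)
$x = \frac{3184}{3}$ ($x = - \frac{16 \left(-95 - 104\right)}{3} = \left(- \frac{16}{3}\right) \left(-199\right) = \frac{3184}{3} \approx 1061.3$)
$x - z = \frac{3184}{3} - -574 = \frac{3184}{3} + 574 = \frac{4906}{3}$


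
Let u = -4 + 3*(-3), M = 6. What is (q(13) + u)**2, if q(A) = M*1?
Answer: 49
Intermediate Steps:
q(A) = 6 (q(A) = 6*1 = 6)
u = -13 (u = -4 - 9 = -13)
(q(13) + u)**2 = (6 - 13)**2 = (-7)**2 = 49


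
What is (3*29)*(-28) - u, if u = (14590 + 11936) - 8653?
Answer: -20309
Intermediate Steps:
u = 17873 (u = 26526 - 8653 = 17873)
(3*29)*(-28) - u = (3*29)*(-28) - 1*17873 = 87*(-28) - 17873 = -2436 - 17873 = -20309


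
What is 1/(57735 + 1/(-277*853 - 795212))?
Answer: 1031493/59553248354 ≈ 1.7321e-5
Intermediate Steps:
1/(57735 + 1/(-277*853 - 795212)) = 1/(57735 + 1/(-236281 - 795212)) = 1/(57735 + 1/(-1031493)) = 1/(57735 - 1/1031493) = 1/(59553248354/1031493) = 1031493/59553248354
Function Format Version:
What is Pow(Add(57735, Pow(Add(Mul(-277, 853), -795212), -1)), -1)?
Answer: Rational(1031493, 59553248354) ≈ 1.7321e-5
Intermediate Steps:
Pow(Add(57735, Pow(Add(Mul(-277, 853), -795212), -1)), -1) = Pow(Add(57735, Pow(Add(-236281, -795212), -1)), -1) = Pow(Add(57735, Pow(-1031493, -1)), -1) = Pow(Add(57735, Rational(-1, 1031493)), -1) = Pow(Rational(59553248354, 1031493), -1) = Rational(1031493, 59553248354)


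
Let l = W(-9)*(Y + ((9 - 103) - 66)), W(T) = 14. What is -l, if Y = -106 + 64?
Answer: 2828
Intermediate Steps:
Y = -42
l = -2828 (l = 14*(-42 + ((9 - 103) - 66)) = 14*(-42 + (-94 - 66)) = 14*(-42 - 160) = 14*(-202) = -2828)
-l = -1*(-2828) = 2828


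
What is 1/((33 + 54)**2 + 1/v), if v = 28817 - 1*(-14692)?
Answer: 43509/329319622 ≈ 0.00013212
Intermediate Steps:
v = 43509 (v = 28817 + 14692 = 43509)
1/((33 + 54)**2 + 1/v) = 1/((33 + 54)**2 + 1/43509) = 1/(87**2 + 1/43509) = 1/(7569 + 1/43509) = 1/(329319622/43509) = 43509/329319622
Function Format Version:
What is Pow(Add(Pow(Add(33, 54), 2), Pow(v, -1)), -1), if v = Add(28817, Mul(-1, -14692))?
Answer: Rational(43509, 329319622) ≈ 0.00013212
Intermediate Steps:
v = 43509 (v = Add(28817, 14692) = 43509)
Pow(Add(Pow(Add(33, 54), 2), Pow(v, -1)), -1) = Pow(Add(Pow(Add(33, 54), 2), Pow(43509, -1)), -1) = Pow(Add(Pow(87, 2), Rational(1, 43509)), -1) = Pow(Add(7569, Rational(1, 43509)), -1) = Pow(Rational(329319622, 43509), -1) = Rational(43509, 329319622)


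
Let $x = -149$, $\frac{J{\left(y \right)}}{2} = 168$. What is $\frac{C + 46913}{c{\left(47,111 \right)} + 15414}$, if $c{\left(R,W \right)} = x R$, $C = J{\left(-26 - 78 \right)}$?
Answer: $\frac{47249}{8411} \approx 5.6175$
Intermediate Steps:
$J{\left(y \right)} = 336$ ($J{\left(y \right)} = 2 \cdot 168 = 336$)
$C = 336$
$c{\left(R,W \right)} = - 149 R$
$\frac{C + 46913}{c{\left(47,111 \right)} + 15414} = \frac{336 + 46913}{\left(-149\right) 47 + 15414} = \frac{47249}{-7003 + 15414} = \frac{47249}{8411}$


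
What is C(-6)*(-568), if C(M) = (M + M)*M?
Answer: -40896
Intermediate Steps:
C(M) = 2*M² (C(M) = (2*M)*M = 2*M²)
C(-6)*(-568) = (2*(-6)²)*(-568) = (2*36)*(-568) = 72*(-568) = -40896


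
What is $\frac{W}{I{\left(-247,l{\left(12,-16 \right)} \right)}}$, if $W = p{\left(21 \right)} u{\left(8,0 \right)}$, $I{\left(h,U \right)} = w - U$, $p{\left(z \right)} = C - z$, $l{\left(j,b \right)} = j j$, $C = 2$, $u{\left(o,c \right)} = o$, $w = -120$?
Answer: $\frac{19}{33} \approx 0.57576$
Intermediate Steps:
$l{\left(j,b \right)} = j^{2}$
$p{\left(z \right)} = 2 - z$
$I{\left(h,U \right)} = -120 - U$
$W = -152$ ($W = \left(2 - 21\right) 8 = \left(-19\right) 8 = -152$)
$\frac{W}{I{\left(-247,l{\left(12,-16 \right)} \right)}} = - \frac{152}{-120 - 12^{2}} = - \frac{152}{-120 - 144} = - \frac{152}{-264} = \left(-152\right) \left(- \frac{1}{264}\right) = \frac{19}{33}$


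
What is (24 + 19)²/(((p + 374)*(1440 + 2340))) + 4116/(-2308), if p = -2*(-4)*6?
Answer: -1640352767/920407320 ≈ -1.7822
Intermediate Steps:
p = 48 (p = 8*6 = 48)
(24 + 19)²/(((p + 374)*(1440 + 2340))) + 4116/(-2308) = (24 + 19)²/(((48 + 374)*(1440 + 2340))) + 4116/(-2308) = 43²/((422*3780)) + 4116*(-1/2308) = 1849/1595160 - 1029/577 = -1640352767/920407320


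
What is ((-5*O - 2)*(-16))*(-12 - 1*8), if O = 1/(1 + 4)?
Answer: -960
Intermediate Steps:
O = ⅕ (O = 1/5 = ⅕ ≈ 0.20000)
((-5*O - 2)*(-16))*(-12 - 1*8) = ((-5*⅕ - 2)*(-16))*(-12 - 1*8) = ((-1 - 2)*(-16))*(-12 - 8) = -3*(-16)*(-20) = 48*(-20) = -960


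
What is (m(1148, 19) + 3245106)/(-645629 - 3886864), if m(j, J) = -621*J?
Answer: -153967/215833 ≈ -0.71336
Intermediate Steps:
(m(1148, 19) + 3245106)/(-645629 - 3886864) = (-621*19 + 3245106)/(-645629 - 3886864) = (-11799 + 3245106)/(-4532493) = 3233307*(-1/4532493) = -153967/215833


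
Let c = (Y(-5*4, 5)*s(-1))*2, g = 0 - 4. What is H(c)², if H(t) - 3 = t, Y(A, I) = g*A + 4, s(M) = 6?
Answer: 1022121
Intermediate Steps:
g = -4
Y(A, I) = 4 - 4*A (Y(A, I) = -4*A + 4 = 4 - 4*A)
c = 1008 (c = ((4 - (-20)*4)*6)*2 = ((4 - 4*(-20))*6)*2 = ((4 + 80)*6)*2 = (84*6)*2 = 504*2 = 1008)
H(t) = 3 + t
H(c)² = (3 + 1008)² = 1011² = 1022121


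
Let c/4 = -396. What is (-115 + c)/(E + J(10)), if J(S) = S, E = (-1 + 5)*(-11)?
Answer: 1699/34 ≈ 49.971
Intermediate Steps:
E = -44 (E = 4*(-11) = -44)
c = -1584 (c = 4*(-396) = -1584)
(-115 + c)/(E + J(10)) = (-115 - 1584)/(-44 + 10) = -1699/(-34) = -1699*(-1/34) = 1699/34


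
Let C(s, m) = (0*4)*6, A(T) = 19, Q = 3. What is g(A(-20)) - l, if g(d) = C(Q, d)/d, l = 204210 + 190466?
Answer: -394676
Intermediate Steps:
C(s, m) = 0 (C(s, m) = 0*6 = 0)
l = 394676
g(d) = 0 (g(d) = 0/d = 0)
g(A(-20)) - l = 0 - 1*394676 = 0 - 394676 = -394676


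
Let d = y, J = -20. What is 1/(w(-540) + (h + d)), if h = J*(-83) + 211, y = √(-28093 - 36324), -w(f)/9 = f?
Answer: 6731/45370778 - I*√64417/45370778 ≈ 0.00014836 - 5.594e-6*I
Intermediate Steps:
w(f) = -9*f
y = I*√64417 (y = √(-64417) = I*√64417 ≈ 253.8*I)
d = I*√64417 ≈ 253.8*I
h = 1871 (h = -20*(-83) + 211 = 1660 + 211 = 1871)
1/(w(-540) + (h + d)) = 1/(-9*(-540) + (1871 + I*√64417)) = 1/(4860 + (1871 + I*√64417)) = 1/(6731 + I*√64417)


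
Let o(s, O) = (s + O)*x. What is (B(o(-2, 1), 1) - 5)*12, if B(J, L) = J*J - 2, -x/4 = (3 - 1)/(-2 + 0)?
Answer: 108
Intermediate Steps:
x = 4 (x = -4*(3 - 1)/(-2 + 0) = -8/(-2) = -8*(-1)/2 = -4*(-1) = 4)
o(s, O) = 4*O + 4*s (o(s, O) = (s + O)*4 = (O + s)*4 = 4*O + 4*s)
B(J, L) = -2 + J**2 (B(J, L) = J**2 - 2 = -2 + J**2)
(B(o(-2, 1), 1) - 5)*12 = ((-2 + (4*1 + 4*(-2))**2) - 5)*12 = ((-2 + (4 - 8)**2) - 5)*12 = ((-2 + (-4)**2) - 5)*12 = ((-2 + 16) - 5)*12 = (14 - 5)*12 = 9*12 = 108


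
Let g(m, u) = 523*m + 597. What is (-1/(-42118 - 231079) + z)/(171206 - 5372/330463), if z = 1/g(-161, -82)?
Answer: -1228486483/25338737725611691692 ≈ -4.8483e-11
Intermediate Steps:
g(m, u) = 597 + 523*m
z = -1/83606 (z = 1/(597 + 523*(-161)) = 1/(597 - 84203) = 1/(-83606) = -1/83606 ≈ -1.1961e-5)
(-1/(-42118 - 231079) + z)/(171206 - 5372/330463) = (-1/(-42118 - 231079) - 1/83606)/(171206 - 5372/330463) = (-1/(-273197) - 1/83606)/(171206 - 5372*1/330463) = (-1*(-1/273197) - 1/83606)/(171206 - 316/19439) = (1/273197 - 1/83606)/(3328073118/19439) = -189591/22840908382*19439/3328073118 = -1228486483/25338737725611691692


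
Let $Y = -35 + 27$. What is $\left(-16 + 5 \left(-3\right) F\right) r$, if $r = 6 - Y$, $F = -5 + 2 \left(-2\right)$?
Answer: $1666$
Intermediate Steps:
$Y = -8$
$F = -9$ ($F = -5 - 4 = -9$)
$r = 14$ ($r = 6 - -8 = 6 + 8 = 14$)
$\left(-16 + 5 \left(-3\right) F\right) r = \left(-16 + 5 \left(-3\right) \left(-9\right)\right) 14 = \left(-16 - -135\right) 14 = \left(-16 + 135\right) 14 = 119 \cdot 14 = 1666$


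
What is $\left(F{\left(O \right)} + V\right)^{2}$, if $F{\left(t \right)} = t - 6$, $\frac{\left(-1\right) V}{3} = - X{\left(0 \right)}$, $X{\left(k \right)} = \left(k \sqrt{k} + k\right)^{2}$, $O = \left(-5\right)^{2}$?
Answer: $361$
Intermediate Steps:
$O = 25$
$X{\left(k \right)} = \left(k + k^{\frac{3}{2}}\right)^{2}$ ($X{\left(k \right)} = \left(k^{\frac{3}{2}} + k\right)^{2} = \left(k + k^{\frac{3}{2}}\right)^{2}$)
$V = 0$ ($V = - 3 \left(- \left(0 + 0^{\frac{3}{2}}\right)^{2}\right) = - 3 \left(- \left(0 + 0\right)^{2}\right) = - 3 \left(- 0^{2}\right) = - 3 \left(\left(-1\right) 0\right) = \left(-3\right) 0 = 0$)
$F{\left(t \right)} = -6 + t$ ($F{\left(t \right)} = t - 6 = -6 + t$)
$\left(F{\left(O \right)} + V\right)^{2} = \left(\left(-6 + 25\right) + 0\right)^{2} = \left(19 + 0\right)^{2} = 19^{2} = 361$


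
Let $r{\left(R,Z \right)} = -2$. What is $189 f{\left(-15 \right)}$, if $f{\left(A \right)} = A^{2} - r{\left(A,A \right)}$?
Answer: $42903$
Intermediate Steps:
$f{\left(A \right)} = 2 + A^{2}$ ($f{\left(A \right)} = A^{2} - -2 = A^{2} + 2 = 2 + A^{2}$)
$189 f{\left(-15 \right)} = 189 \left(2 + \left(-15\right)^{2}\right) = 189 \left(2 + 225\right) = 189 \cdot 227 = 42903$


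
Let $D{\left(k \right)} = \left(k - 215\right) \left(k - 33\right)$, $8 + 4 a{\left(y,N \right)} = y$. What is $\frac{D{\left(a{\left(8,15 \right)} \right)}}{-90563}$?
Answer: $- \frac{645}{8233} \approx -0.078343$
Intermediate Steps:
$a{\left(y,N \right)} = -2 + \frac{y}{4}$
$D{\left(k \right)} = \left(-215 + k\right) \left(-33 + k\right)$
$\frac{D{\left(a{\left(8,15 \right)} \right)}}{-90563} = \frac{7095 + \left(-2 + \frac{1}{4} \cdot 8\right)^{2} - 248 \left(-2 + \frac{1}{4} \cdot 8\right)}{-90563} = \left(7095 + \left(-2 + 2\right)^{2} - 248 \left(-2 + 2\right)\right) \left(- \frac{1}{90563}\right) = \left(7095 + 0^{2} - 0\right) \left(- \frac{1}{90563}\right) = \left(7095 + 0 + 0\right) \left(- \frac{1}{90563}\right) = 7095 \left(- \frac{1}{90563}\right) = - \frac{645}{8233}$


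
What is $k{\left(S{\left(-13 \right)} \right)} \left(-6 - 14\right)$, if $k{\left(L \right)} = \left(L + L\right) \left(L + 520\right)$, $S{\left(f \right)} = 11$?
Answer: $-233640$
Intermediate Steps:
$k{\left(L \right)} = 2 L \left(520 + L\right)$
$k{\left(S{\left(-13 \right)} \right)} \left(-6 - 14\right) = 2 \cdot 11 \left(520 + 11\right) \left(-6 - 14\right) = 2 \cdot 11 \cdot 531 \left(-6 - 14\right) = 11682 \left(-20\right) = -233640$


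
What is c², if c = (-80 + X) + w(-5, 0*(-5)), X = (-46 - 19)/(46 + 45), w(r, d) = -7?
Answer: 376996/49 ≈ 7693.8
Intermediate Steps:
X = -5/7 (X = -65/91 = -65*1/91 = -5/7 ≈ -0.71429)
c = -614/7 (c = (-80 - 5/7) - 7 = -565/7 - 7 = -614/7 ≈ -87.714)
c² = (-614/7)² = 376996/49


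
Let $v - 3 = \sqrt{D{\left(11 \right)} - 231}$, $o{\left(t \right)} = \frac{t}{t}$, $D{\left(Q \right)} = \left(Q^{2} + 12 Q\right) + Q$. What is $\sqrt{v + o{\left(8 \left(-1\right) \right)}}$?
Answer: $\sqrt{4 + \sqrt{33}} \approx 3.1216$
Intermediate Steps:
$D{\left(Q \right)} = Q^{2} + 13 Q$
$o{\left(t \right)} = 1$
$v = 3 + \sqrt{33}$ ($v = 3 + \sqrt{11 \left(13 + 11\right) - 231} = 3 + \sqrt{11 \cdot 24 - 231} = 3 + \sqrt{264 - 231} = 3 + \sqrt{33} \approx 8.7446$)
$\sqrt{v + o{\left(8 \left(-1\right) \right)}} = \sqrt{\left(3 + \sqrt{33}\right) + 1} = \sqrt{4 + \sqrt{33}}$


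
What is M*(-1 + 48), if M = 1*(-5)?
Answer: -235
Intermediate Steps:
M = -5
M*(-1 + 48) = -5*(-1 + 48) = -5*47 = -235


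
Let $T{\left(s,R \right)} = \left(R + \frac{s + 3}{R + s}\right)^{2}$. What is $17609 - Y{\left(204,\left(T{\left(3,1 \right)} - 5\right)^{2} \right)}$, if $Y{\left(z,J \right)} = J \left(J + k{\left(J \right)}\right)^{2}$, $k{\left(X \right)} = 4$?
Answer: $\frac{71928439}{4096} \approx 17561.0$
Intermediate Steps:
$T{\left(s,R \right)} = \left(R + \frac{3 + s}{R + s}\right)^{2}$
$Y{\left(z,J \right)} = J \left(4 + J\right)^{2}$ ($Y{\left(z,J \right)} = J \left(J + 4\right)^{2} = J \left(4 + J\right)^{2}$)
$17609 - Y{\left(204,\left(T{\left(3,1 \right)} - 5\right)^{2} \right)} = 17609 - \left(\frac{\left(3 + 3 + 1^{2} + 1 \cdot 3\right)^{2}}{\left(1 + 3\right)^{2}} - 5\right)^{2} \left(4 + \left(\frac{\left(3 + 3 + 1^{2} + 1 \cdot 3\right)^{2}}{\left(1 + 3\right)^{2}} - 5\right)^{2}\right)^{2} = 17609 - \left(\frac{\left(3 + 3 + 1 + 3\right)^{2}}{16} - 5\right)^{2} \left(4 + \left(\frac{\left(3 + 3 + 1 + 3\right)^{2}}{16} - 5\right)^{2}\right)^{2} = 17609 - \left(\frac{10^{2}}{16} - 5\right)^{2} \left(4 + \left(\frac{10^{2}}{16} - 5\right)^{2}\right)^{2} = 17609 - \left(\frac{1}{16} \cdot 100 - 5\right)^{2} \left(4 + \left(\frac{1}{16} \cdot 100 - 5\right)^{2}\right)^{2} = 17609 - \left(\frac{25}{4} - 5\right)^{2} \left(4 + \left(\frac{25}{4} - 5\right)^{2}\right)^{2} = 17609 - \left(\frac{5}{4}\right)^{2} \left(4 + \left(\frac{5}{4}\right)^{2}\right)^{2} = 17609 - \frac{25 \left(4 + \frac{25}{16}\right)^{2}}{16} = 17609 - \frac{25 \left(\frac{89}{16}\right)^{2}}{16} = 17609 - \frac{25}{16} \cdot \frac{7921}{256} = 17609 - \frac{198025}{4096} = \frac{71928439}{4096}$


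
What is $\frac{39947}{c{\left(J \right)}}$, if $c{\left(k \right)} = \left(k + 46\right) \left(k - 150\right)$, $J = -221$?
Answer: $\frac{39947}{64925} \approx 0.61528$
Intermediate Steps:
$c{\left(k \right)} = \left(-150 + k\right) \left(46 + k\right)$ ($c{\left(k \right)} = \left(46 + k\right) \left(-150 + k\right) = \left(-150 + k\right) \left(46 + k\right)$)
$\frac{39947}{c{\left(J \right)}} = \frac{39947}{-6900 + \left(-221\right)^{2} - -22984} = \frac{39947}{-6900 + 48841 + 22984} = \frac{39947}{64925}$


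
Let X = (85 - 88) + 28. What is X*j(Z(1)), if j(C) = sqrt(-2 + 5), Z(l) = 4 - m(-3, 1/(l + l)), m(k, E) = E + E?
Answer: 25*sqrt(3) ≈ 43.301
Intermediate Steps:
X = 25 (X = -3 + 28 = 25)
m(k, E) = 2*E
Z(l) = 4 - 1/l (Z(l) = 4 - 2/(l + l) = 4 - 2/(2*l) = 4 - 2*1/(2*l) = 4 - 1/l)
j(C) = sqrt(3)
X*j(Z(1)) = 25*sqrt(3)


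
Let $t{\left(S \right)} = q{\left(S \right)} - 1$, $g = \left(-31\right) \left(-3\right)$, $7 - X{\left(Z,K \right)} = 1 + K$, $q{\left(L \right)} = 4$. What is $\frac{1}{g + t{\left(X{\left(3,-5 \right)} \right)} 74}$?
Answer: $\frac{1}{315} \approx 0.0031746$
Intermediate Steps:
$X{\left(Z,K \right)} = 6 - K$ ($X{\left(Z,K \right)} = 7 - \left(1 + K\right) = 6 - K$)
$g = 93$
$t{\left(S \right)} = 3$ ($t{\left(S \right)} = 4 - 1 = 3$)
$\frac{1}{g + t{\left(X{\left(3,-5 \right)} \right)} 74} = \frac{1}{93 + 3 \cdot 74} = \frac{1}{93 + 222} = \frac{1}{315}$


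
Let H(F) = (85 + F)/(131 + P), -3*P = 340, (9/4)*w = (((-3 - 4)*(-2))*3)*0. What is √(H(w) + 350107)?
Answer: √983464078/53 ≈ 591.70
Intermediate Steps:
w = 0 (w = 4*((((-3 - 4)*(-2))*3)*0)/9 = 4*((-7*(-2)*3)*0)/9 = 4*((14*3)*0)/9 = 4*(42*0)/9 = (4/9)*0 = 0)
P = -340/3 (P = -⅓*340 = -340/3 ≈ -113.33)
H(F) = 255/53 + 3*F/53 (H(F) = (85 + F)/(131 - 340/3) = (85 + F)/(53/3) = (85 + F)*(3/53) = 255/53 + 3*F/53)
√(H(w) + 350107) = √((255/53 + (3/53)*0) + 350107) = √((255/53 + 0) + 350107) = √(255/53 + 350107) = √(18555926/53) = √983464078/53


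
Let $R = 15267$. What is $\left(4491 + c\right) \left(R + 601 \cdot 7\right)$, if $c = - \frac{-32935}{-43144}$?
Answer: $\frac{1886317549753}{21572} \approx 8.7443 \cdot 10^{7}$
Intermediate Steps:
$c = - \frac{32935}{43144}$ ($c = - \frac{\left(-32935\right) \left(-1\right)}{43144} = \left(-1\right) \frac{32935}{43144} = - \frac{32935}{43144} \approx -0.76337$)
$\left(4491 + c\right) \left(R + 601 \cdot 7\right) = \left(4491 - \frac{32935}{43144}\right) \left(15267 + 601 \cdot 7\right) = \frac{193726769 \left(15267 + 4207\right)}{43144} = \frac{193726769}{43144} \cdot 19474 = \frac{1886317549753}{21572}$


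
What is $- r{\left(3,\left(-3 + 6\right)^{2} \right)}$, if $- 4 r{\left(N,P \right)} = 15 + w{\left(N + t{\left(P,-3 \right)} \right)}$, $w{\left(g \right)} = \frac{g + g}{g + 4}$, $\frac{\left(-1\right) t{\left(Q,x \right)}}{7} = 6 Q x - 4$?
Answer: $\frac{19865}{4676} \approx 4.2483$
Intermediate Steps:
$t{\left(Q,x \right)} = 28 - 42 Q x$ ($t{\left(Q,x \right)} = - 7 \left(6 Q x - 4\right) = - 7 \left(-4 + 6 Q x\right) = 28 - 42 Q x$)
$w{\left(g \right)} = \frac{2 g}{4 + g}$
$r{\left(N,P \right)} = - \frac{15}{4} - \frac{28 + N + 126 P}{2 \left(32 + N + 126 P\right)}$ ($r{\left(N,P \right)} = - \frac{15 + \frac{2 \left(N - \left(-28 + 42 P \left(-3\right)\right)\right)}{4 - \left(-28 - N + 42 P \left(-3\right)\right)}}{4} = - \frac{15 + \frac{2 \left(N + \left(28 + 126 P\right)\right)}{4 + \left(N + \left(28 + 126 P\right)\right)}}{4} = - \frac{15 + \frac{2 \left(28 + N + 126 P\right)}{4 + \left(28 + N + 126 P\right)}}{4} = - \frac{15 + \frac{2 \left(28 + N + 126 P\right)}{32 + N + 126 P}}{4} = - \frac{15}{4} - \frac{28 + N + 126 P}{2 \left(32 + N + 126 P\right)}$)
$- r{\left(3,\left(-3 + 6\right)^{2} \right)} = - \frac{-536 - 2142 \left(-3 + 6\right)^{2} - 51}{4 \left(32 + 3 + 126 \left(-3 + 6\right)^{2}\right)} = - \frac{-536 - 2142 \cdot 3^{2} - 51}{4 \left(32 + 3 + 126 \cdot 3^{2}\right)} = - \frac{-536 - 19278 - 51}{4 \left(32 + 3 + 126 \cdot 9\right)} = - \frac{-536 - 19278 - 51}{4 \left(32 + 3 + 1134\right)} = - \frac{-19865}{4 \cdot 1169} = \left(-1\right) \left(- \frac{19865}{4676}\right) = \frac{19865}{4676}$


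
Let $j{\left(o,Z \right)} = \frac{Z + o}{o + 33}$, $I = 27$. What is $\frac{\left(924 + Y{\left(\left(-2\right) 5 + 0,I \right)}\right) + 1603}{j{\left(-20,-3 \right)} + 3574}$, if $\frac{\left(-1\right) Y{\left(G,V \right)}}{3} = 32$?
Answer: $\frac{31603}{46439} \approx 0.68053$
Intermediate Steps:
$Y{\left(G,V \right)} = -96$ ($Y{\left(G,V \right)} = \left(-3\right) 32 = -96$)
$j{\left(o,Z \right)} = \frac{Z + o}{33 + o}$
$\frac{\left(924 + Y{\left(\left(-2\right) 5 + 0,I \right)}\right) + 1603}{j{\left(-20,-3 \right)} + 3574} = \frac{\left(924 - 96\right) + 1603}{\frac{-3 - 20}{33 - 20} + 3574} = \frac{828 + 1603}{\frac{1}{13} \left(-23\right) + 3574} = \frac{2431}{\frac{1}{13} \left(-23\right) + 3574} = \frac{2431}{- \frac{23}{13} + 3574} = \frac{2431}{\frac{46439}{13}} = 2431 \cdot \frac{13}{46439} = \frac{31603}{46439}$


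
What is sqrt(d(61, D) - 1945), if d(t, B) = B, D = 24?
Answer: I*sqrt(1921) ≈ 43.829*I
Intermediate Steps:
sqrt(d(61, D) - 1945) = sqrt(24 - 1945) = sqrt(-1921) = I*sqrt(1921)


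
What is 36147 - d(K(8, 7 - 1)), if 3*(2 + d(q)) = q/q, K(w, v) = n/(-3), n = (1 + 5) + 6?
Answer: 108446/3 ≈ 36149.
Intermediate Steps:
n = 12 (n = 6 + 6 = 12)
K(w, v) = -4 (K(w, v) = 12/(-3) = 12*(-⅓) = -4)
d(q) = -5/3 (d(q) = -2 + (q/q)/3 = -2 + (⅓)*1 = -2 + ⅓ = -5/3)
36147 - d(K(8, 7 - 1)) = 36147 - 1*(-5/3) = 36147 + 5/3 = 108446/3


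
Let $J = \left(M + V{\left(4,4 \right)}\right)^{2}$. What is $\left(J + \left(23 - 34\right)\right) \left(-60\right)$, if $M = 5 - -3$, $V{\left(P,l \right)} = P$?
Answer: $-7980$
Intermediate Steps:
$M = 8$ ($M = 5 + 3 = 8$)
$J = 144$ ($J = \left(8 + 4\right)^{2} = 12^{2} = 144$)
$\left(J + \left(23 - 34\right)\right) \left(-60\right) = \left(144 + \left(23 - 34\right)\right) \left(-60\right) = \left(144 - 11\right) \left(-60\right) = 133 \left(-60\right) = -7980$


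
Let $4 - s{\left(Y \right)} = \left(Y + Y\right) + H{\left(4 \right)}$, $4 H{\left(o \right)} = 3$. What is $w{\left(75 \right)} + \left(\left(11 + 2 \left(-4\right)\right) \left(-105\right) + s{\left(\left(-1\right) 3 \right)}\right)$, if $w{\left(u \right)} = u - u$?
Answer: $- \frac{1223}{4} \approx -305.75$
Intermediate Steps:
$H{\left(o \right)} = \frac{3}{4}$ ($H{\left(o \right)} = \frac{1}{4} \cdot 3 = \frac{3}{4}$)
$w{\left(u \right)} = 0$
$s{\left(Y \right)} = \frac{13}{4} - 2 Y$ ($s{\left(Y \right)} = 4 - \left(\left(Y + Y\right) + \frac{3}{4}\right) = 4 - \left(2 Y + \frac{3}{4}\right) = 4 - \left(\frac{3}{4} + 2 Y\right) = \frac{13}{4} - 2 Y$)
$w{\left(75 \right)} + \left(\left(11 + 2 \left(-4\right)\right) \left(-105\right) + s{\left(\left(-1\right) 3 \right)}\right) = 0 - \left(- \frac{13}{4} - \left(11 + 2 \left(-4\right)\right) \left(-105\right) + 2 \left(-1\right) 3\right) = 0 + \left(\left(11 - 8\right) \left(-105\right) + \left(\frac{13}{4} - -6\right)\right) = 0 + \left(3 \left(-105\right) + \left(\frac{13}{4} + 6\right)\right) = 0 + \left(-315 + \frac{37}{4}\right) = 0 - \frac{1223}{4} = - \frac{1223}{4}$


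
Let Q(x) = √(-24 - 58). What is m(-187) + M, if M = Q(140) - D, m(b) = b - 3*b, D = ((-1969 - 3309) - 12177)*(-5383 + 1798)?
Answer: -62575801 + I*√82 ≈ -6.2576e+7 + 9.0554*I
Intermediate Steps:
D = 62576175 (D = (-5278 - 12177)*(-3585) = -17455*(-3585) = 62576175)
Q(x) = I*√82 (Q(x) = √(-82) = I*√82)
m(b) = -2*b
M = -62576175 + I*√82 (M = I*√82 - 1*62576175 = I*√82 - 62576175 = -62576175 + I*√82 ≈ -6.2576e+7 + 9.0554*I)
m(-187) + M = -2*(-187) + (-62576175 + I*√82) = 374 + (-62576175 + I*√82) = -62575801 + I*√82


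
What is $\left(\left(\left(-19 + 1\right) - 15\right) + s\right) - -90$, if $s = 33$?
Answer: $90$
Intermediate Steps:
$\left(\left(\left(-19 + 1\right) - 15\right) + s\right) - -90 = \left(\left(\left(-19 + 1\right) - 15\right) + 33\right) - -90 = \left(\left(-18 - 15\right) + 33\right) + 90 = \left(-33 + 33\right) + 90 = 0 + 90 = 90$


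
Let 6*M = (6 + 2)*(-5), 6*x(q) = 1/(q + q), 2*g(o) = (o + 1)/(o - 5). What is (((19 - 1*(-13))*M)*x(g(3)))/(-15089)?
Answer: -160/135801 ≈ -0.0011782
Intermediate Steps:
g(o) = (1 + o)/(2*(-5 + o)) (g(o) = ((o + 1)/(o - 5))/2 = ((1 + o)/(-5 + o))/2 = (1 + o)/(2*(-5 + o)))
x(q) = 1/(12*q) (x(q) = 1/(6*(q + q)) = 1/(6*((2*q))) = (1/(2*q))/6 = 1/(12*q))
M = -20/3 (M = ((6 + 2)*(-5))/6 = (8*(-5))/6 = (⅙)*(-40) = -20/3 ≈ -6.6667)
(((19 - 1*(-13))*M)*x(g(3)))/(-15089) = (((19 - 1*(-13))*(-20/3))*(1/(12*(((1 + 3)/(2*(-5 + 3)))))))/(-15089) = (((19 + 13)*(-20/3))*(1/(12*(((½)*4/(-2))))))*(-1/15089) = ((32*(-20/3))*(1/(12*(((½)*(-½)*4)))))*(-1/15089) = -160/(9*(-1))*(-1/15089) = -160*(-1)/9*(-1/15089) = -640/3*(-1/12)*(-1/15089) = (160/9)*(-1/15089) = -160/135801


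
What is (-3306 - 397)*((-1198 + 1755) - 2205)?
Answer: 6102544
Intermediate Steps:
(-3306 - 397)*((-1198 + 1755) - 2205) = -3703*(557 - 2205) = -3703*(-1648) = 6102544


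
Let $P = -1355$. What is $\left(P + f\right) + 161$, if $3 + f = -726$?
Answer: $-1923$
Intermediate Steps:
$f = -729$ ($f = -3 - 726 = -729$)
$\left(P + f\right) + 161 = \left(-1355 - 729\right) + 161 = -2084 + 161 = -1923$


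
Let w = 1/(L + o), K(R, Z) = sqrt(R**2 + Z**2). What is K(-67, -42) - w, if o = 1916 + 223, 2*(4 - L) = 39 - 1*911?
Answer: -1/2579 + 13*sqrt(37) ≈ 79.076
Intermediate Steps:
L = 440 (L = 4 - (39 - 1*911)/2 = 4 - (39 - 911)/2 = 4 - 1/2*(-872) = 4 + 436 = 440)
o = 2139
w = 1/2579 (w = 1/(440 + 2139) = 1/2579 ≈ 0.00038775)
K(-67, -42) - w = sqrt((-67)**2 + (-42)**2) - 1*1/2579 = sqrt(4489 + 1764) - 1/2579 = sqrt(6253) - 1/2579 = 13*sqrt(37) - 1/2579 = -1/2579 + 13*sqrt(37)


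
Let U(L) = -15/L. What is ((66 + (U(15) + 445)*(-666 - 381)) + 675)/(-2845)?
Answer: 464127/2845 ≈ 163.14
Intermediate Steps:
((66 + (U(15) + 445)*(-666 - 381)) + 675)/(-2845) = ((66 + (-15/15 + 445)*(-666 - 381)) + 675)/(-2845) = ((66 + (-15*1/15 + 445)*(-1047)) + 675)*(-1/2845) = ((66 + (-1 + 445)*(-1047)) + 675)*(-1/2845) = ((66 + 444*(-1047)) + 675)*(-1/2845) = ((66 - 464868) + 675)*(-1/2845) = (-464802 + 675)*(-1/2845) = -464127*(-1/2845) = 464127/2845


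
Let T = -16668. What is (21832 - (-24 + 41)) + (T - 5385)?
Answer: -238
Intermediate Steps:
(21832 - (-24 + 41)) + (T - 5385) = (21832 - (-24 + 41)) + (-16668 - 5385) = (21832 - 1*17) - 22053 = (21832 - 17) - 22053 = 21815 - 22053 = -238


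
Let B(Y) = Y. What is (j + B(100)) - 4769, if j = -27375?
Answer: -32044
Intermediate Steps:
(j + B(100)) - 4769 = (-27375 + 100) - 4769 = -27275 - 4769 = -32044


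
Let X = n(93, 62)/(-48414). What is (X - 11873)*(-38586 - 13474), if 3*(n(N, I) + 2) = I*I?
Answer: 44887748567120/72621 ≈ 6.1811e+8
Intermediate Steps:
n(N, I) = -2 + I²/3 (n(N, I) = -2 + (I*I)/3 = -2 + I²/3)
X = -1919/72621 (X = (-2 + (⅓)*62²)/(-48414) = (-2 + (⅓)*3844)*(-1/48414) = (-2 + 3844/3)*(-1/48414) = (3838/3)*(-1/48414) = -1919/72621 ≈ -0.026425)
(X - 11873)*(-38586 - 13474) = (-1919/72621 - 11873)*(-38586 - 13474) = -862231052/72621*(-52060) = 44887748567120/72621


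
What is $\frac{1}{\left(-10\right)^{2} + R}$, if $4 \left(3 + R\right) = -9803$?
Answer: $- \frac{4}{9415} \approx -0.00042485$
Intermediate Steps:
$R = - \frac{9815}{4}$ ($R = -3 + \frac{1}{4} \left(-9803\right) = -3 - \frac{9803}{4} = - \frac{9815}{4} \approx -2453.8$)
$\frac{1}{\left(-10\right)^{2} + R} = \frac{1}{\left(-10\right)^{2} - \frac{9815}{4}} = \frac{1}{100 - \frac{9815}{4}} = \frac{1}{- \frac{9415}{4}} = - \frac{4}{9415}$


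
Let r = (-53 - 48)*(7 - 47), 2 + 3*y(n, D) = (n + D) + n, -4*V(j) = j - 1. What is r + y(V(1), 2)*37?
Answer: 4040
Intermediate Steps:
V(j) = 1/4 - j/4 (V(j) = -(j - 1)/4 = -(-1 + j)/4 = 1/4 - j/4)
y(n, D) = -2/3 + D/3 + 2*n/3 (y(n, D) = -2/3 + ((n + D) + n)/3 = -2/3 + ((D + n) + n)/3 = -2/3 + (D + 2*n)/3 = -2/3 + (D/3 + 2*n/3) = -2/3 + D/3 + 2*n/3)
r = 4040 (r = -101*(-40) = 4040)
r + y(V(1), 2)*37 = 4040 + (-2/3 + (1/3)*2 + 2*(1/4 - 1/4*1)/3)*37 = 4040 + (-2/3 + 2/3 + 2*(1/4 - 1/4)/3)*37 = 4040 + (-2/3 + 2/3 + (2/3)*0)*37 = 4040 + (-2/3 + 2/3 + 0)*37 = 4040 + 0*37 = 4040 + 0 = 4040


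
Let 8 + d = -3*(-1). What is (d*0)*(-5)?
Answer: 0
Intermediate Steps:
d = -5 (d = -8 - 3*(-1) = -8 + 3 = -5)
(d*0)*(-5) = -5*0*(-5) = 0*(-5) = 0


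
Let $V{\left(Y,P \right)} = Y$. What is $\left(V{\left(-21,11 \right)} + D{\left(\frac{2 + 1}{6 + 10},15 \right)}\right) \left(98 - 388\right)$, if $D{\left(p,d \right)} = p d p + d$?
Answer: $\frac{203145}{128} \approx 1587.1$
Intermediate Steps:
$D{\left(p,d \right)} = d + d p^{2}$ ($D{\left(p,d \right)} = d p p + d = d p^{2} + d = d + d p^{2}$)
$\left(V{\left(-21,11 \right)} + D{\left(\frac{2 + 1}{6 + 10},15 \right)}\right) \left(98 - 388\right) = \left(-21 + 15 \left(1 + \left(\frac{2 + 1}{6 + 10}\right)^{2}\right)\right) \left(98 - 388\right) = \left(-21 + 15 \left(1 + \left(\frac{3}{16}\right)^{2}\right)\right) \left(-290\right) = \left(-21 + 15 \left(1 + \frac{9}{256}\right)\right) \left(-290\right) = \left(-21 + 15 \cdot \frac{265}{256}\right) \left(-290\right) = \left(-21 + \frac{3975}{256}\right) \left(-290\right) = \left(- \frac{1401}{256}\right) \left(-290\right) = \frac{203145}{128}$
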